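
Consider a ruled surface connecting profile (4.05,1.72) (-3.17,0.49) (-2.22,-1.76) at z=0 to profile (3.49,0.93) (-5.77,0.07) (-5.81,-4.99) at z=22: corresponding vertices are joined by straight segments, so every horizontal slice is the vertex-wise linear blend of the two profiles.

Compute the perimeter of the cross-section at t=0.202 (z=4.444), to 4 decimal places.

Cross-section at t=0.202: each vertex is (1-t)·p0[i] + t·p1[i].
  v1: (1-0.202)·(4.05,1.72) + 0.202·(3.49,0.93) = (3.9369,1.5604)
  v2: (1-0.202)·(-3.17,0.49) + 0.202·(-5.77,0.07) = (-3.6952,0.4052)
  v3: (1-0.202)·(-2.22,-1.76) + 0.202·(-5.81,-4.99) = (-2.9452,-2.4125)
Perimeter = Σ |v_{i+1} − v_i|:
  edge 1→2: √(-7.6321² + -1.1553²) = 7.7190 (running 7.7190)
  edge 2→3: √(0.7500² + -2.8176²) = 2.9157 (running 10.6348)
  edge 3→1: √(6.8821² + 3.9729²) = 7.9465 (running 18.5812)
Perimeter = 18.5812

Perimeter at t=0.202: 18.5812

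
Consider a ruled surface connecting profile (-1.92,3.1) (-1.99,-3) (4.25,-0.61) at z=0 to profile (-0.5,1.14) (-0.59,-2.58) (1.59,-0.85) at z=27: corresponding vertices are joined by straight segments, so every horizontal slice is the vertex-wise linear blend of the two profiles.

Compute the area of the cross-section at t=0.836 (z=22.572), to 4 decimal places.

Area at t=0.836: 5.7690

Cross-section at t=0.836: each vertex is (1-t)·p0[i] + t·p1[i].
  v1: (1-0.836)·(-1.92,3.1) + 0.836·(-0.5,1.14) = (-0.7329,1.4614)
  v2: (1-0.836)·(-1.99,-3) + 0.836·(-0.59,-2.58) = (-0.8196,-2.6489)
  v3: (1-0.836)·(4.25,-0.61) + 0.836·(1.59,-0.85) = (2.0262,-0.8106)
Shoelace sum Σ(x_i·y_{i+1} − x_{i+1}·y_i):
  i=1: -0.7329·-2.6489 − -0.8196·1.4614 = +3.1391 (running +3.1391)
  i=2: -0.8196·-0.8106 − 2.0262·-2.6489 = +6.0317 (running +9.1708)
  i=3: 2.0262·1.4614 − -0.7329·-0.8106 = +2.3671 (running +11.5379)
Area = |Σ|/2 = |11.5379|/2 = 5.7690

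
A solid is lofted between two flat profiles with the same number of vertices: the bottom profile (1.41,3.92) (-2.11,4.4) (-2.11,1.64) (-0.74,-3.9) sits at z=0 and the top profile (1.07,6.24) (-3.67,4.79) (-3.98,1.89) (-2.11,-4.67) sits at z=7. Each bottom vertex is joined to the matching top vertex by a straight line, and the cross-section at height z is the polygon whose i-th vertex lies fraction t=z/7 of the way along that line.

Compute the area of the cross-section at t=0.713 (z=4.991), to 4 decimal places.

Area at t=0.713: 23.8692

Cross-section at t=0.713: each vertex is (1-t)·p0[i] + t·p1[i].
  v1: (1-0.713)·(1.41,3.92) + 0.713·(1.07,6.24) = (1.1676,5.5742)
  v2: (1-0.713)·(-2.11,4.4) + 0.713·(-3.67,4.79) = (-3.2223,4.6781)
  v3: (1-0.713)·(-2.11,1.64) + 0.713·(-3.98,1.89) = (-3.4433,1.8182)
  v4: (1-0.713)·(-0.74,-3.9) + 0.713·(-2.11,-4.67) = (-1.7168,-4.4490)
Shoelace sum Σ(x_i·y_{i+1} − x_{i+1}·y_i):
  i=1: 1.1676·4.6781 − -3.2223·5.5742 = +23.4235 (running +23.4235)
  i=2: -3.2223·1.8182 − -3.4433·4.6781 = +10.2491 (running +33.6727)
  i=3: -3.4433·-4.4490 − -1.7168·1.8182 = +18.4409 (running +52.1136)
  i=4: -1.7168·5.5742 − 1.1676·-4.4490 = -4.3752 (running +47.7384)
Area = |Σ|/2 = |47.7384|/2 = 23.8692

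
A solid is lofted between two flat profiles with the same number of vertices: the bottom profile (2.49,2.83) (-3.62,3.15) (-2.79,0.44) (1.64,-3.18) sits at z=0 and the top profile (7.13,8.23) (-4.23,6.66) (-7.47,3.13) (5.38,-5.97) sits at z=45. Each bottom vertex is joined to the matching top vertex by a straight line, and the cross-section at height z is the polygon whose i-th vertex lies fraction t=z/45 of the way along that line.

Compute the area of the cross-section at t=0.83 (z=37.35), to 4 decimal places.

Area at t=0.83: 95.8001

Cross-section at t=0.83: each vertex is (1-t)·p0[i] + t·p1[i].
  v1: (1-0.83)·(2.49,2.83) + 0.83·(7.13,8.23) = (6.3412,7.3120)
  v2: (1-0.83)·(-3.62,3.15) + 0.83·(-4.23,6.66) = (-4.1263,6.0633)
  v3: (1-0.83)·(-2.79,0.44) + 0.83·(-7.47,3.13) = (-6.6744,2.6727)
  v4: (1-0.83)·(1.64,-3.18) + 0.83·(5.38,-5.97) = (4.7442,-5.4957)
Shoelace sum Σ(x_i·y_{i+1} − x_{i+1}·y_i):
  i=1: 6.3412·6.0633 − -4.1263·7.3120 = +68.6201 (running +68.6201)
  i=2: -4.1263·2.6727 − -6.6744·6.0633 = +29.4405 (running +98.0606)
  i=3: -6.6744·-5.4957 − 4.7442·2.6727 = +24.0007 (running +122.0613)
  i=4: 4.7442·7.3120 − 6.3412·-5.4957 = +69.5389 (running +191.6002)
Area = |Σ|/2 = |191.6002|/2 = 95.8001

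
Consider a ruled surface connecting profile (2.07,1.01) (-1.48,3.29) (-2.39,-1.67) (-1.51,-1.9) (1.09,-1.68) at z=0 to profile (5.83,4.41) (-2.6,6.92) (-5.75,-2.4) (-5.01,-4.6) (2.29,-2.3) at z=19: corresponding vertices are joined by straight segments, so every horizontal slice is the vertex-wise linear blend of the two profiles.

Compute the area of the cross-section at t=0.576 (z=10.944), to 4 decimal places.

Area at t=0.576: 45.8222

Cross-section at t=0.576: each vertex is (1-t)·p0[i] + t·p1[i].
  v1: (1-0.576)·(2.07,1.01) + 0.576·(5.83,4.41) = (4.2358,2.9684)
  v2: (1-0.576)·(-1.48,3.29) + 0.576·(-2.6,6.92) = (-2.1251,5.3809)
  v3: (1-0.576)·(-2.39,-1.67) + 0.576·(-5.75,-2.4) = (-4.3254,-2.0905)
  v4: (1-0.576)·(-1.51,-1.9) + 0.576·(-5.01,-4.6) = (-3.5260,-3.4552)
  v5: (1-0.576)·(1.09,-1.68) + 0.576·(2.29,-2.3) = (1.7812,-2.0371)
Shoelace sum Σ(x_i·y_{i+1} − x_{i+1}·y_i):
  i=1: 4.2358·5.3809 − -2.1251·2.9684 = +29.1003 (running +29.1003)
  i=2: -2.1251·-2.0905 − -4.3254·5.3809 = +27.7168 (running +56.8171)
  i=3: -4.3254·-3.4552 − -3.5260·-2.0905 = +7.5740 (running +64.3910)
  i=4: -3.5260·-2.0371 − 1.7812·-3.4552 = +13.3373 (running +77.7283)
  i=5: 1.7812·2.9684 − 4.2358·-2.0371 = +13.9161 (running +91.6444)
Area = |Σ|/2 = |91.6444|/2 = 45.8222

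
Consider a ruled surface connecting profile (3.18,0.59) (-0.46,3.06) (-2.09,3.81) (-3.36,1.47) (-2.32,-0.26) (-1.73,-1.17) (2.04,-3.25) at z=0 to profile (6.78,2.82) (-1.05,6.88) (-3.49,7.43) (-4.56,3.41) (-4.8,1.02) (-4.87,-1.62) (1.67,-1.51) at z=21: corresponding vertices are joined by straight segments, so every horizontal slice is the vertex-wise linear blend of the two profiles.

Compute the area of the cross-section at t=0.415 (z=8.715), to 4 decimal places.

Area at t=0.415: 41.3513

Cross-section at t=0.415: each vertex is (1-t)·p0[i] + t·p1[i].
  v1: (1-0.415)·(3.18,0.59) + 0.415·(6.78,2.82) = (4.6740,1.5154)
  v2: (1-0.415)·(-0.46,3.06) + 0.415·(-1.05,6.88) = (-0.7048,4.6453)
  v3: (1-0.415)·(-2.09,3.81) + 0.415·(-3.49,7.43) = (-2.6710,5.3123)
  v4: (1-0.415)·(-3.36,1.47) + 0.415·(-4.56,3.41) = (-3.8580,2.2751)
  v5: (1-0.415)·(-2.32,-0.26) + 0.415·(-4.8,1.02) = (-3.3492,0.2712)
  v6: (1-0.415)·(-1.73,-1.17) + 0.415·(-4.87,-1.62) = (-3.0331,-1.3567)
  v7: (1-0.415)·(2.04,-3.25) + 0.415·(1.67,-1.51) = (1.8864,-2.5279)
Shoelace sum Σ(x_i·y_{i+1} − x_{i+1}·y_i):
  i=1: 4.6740·4.6453 − -0.7048·1.5154 = +22.7803 (running +22.7803)
  i=2: -0.7048·5.3123 − -2.6710·4.6453 = +8.6632 (running +31.4435)
  i=3: -2.6710·2.2751 − -3.8580·5.3123 = +14.4181 (running +45.8616)
  i=4: -3.8580·0.2712 − -3.3492·2.2751 = +6.5735 (running +52.4351)
  i=5: -3.3492·-1.3567 − -3.0331·0.2712 = +5.3666 (running +57.8017)
  i=6: -3.0331·-2.5279 − 1.8864·-1.3567 = +10.2268 (running +68.0285)
  i=7: 1.8864·1.5154 − 4.6740·-2.5279 = +14.6742 (running +82.7027)
Area = |Σ|/2 = |82.7027|/2 = 41.3513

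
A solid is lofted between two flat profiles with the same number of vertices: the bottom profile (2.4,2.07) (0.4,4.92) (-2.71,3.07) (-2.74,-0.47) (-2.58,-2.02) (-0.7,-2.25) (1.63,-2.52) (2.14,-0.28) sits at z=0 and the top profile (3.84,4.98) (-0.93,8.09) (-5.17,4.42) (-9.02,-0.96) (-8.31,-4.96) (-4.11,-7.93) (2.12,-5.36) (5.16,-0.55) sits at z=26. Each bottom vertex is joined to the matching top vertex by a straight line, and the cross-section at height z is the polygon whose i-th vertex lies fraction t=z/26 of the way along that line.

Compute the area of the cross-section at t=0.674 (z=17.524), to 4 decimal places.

Area at t=0.674: 98.4971

Cross-section at t=0.674: each vertex is (1-t)·p0[i] + t·p1[i].
  v1: (1-0.674)·(2.4,2.07) + 0.674·(3.84,4.98) = (3.3706,4.0313)
  v2: (1-0.674)·(0.4,4.92) + 0.674·(-0.93,8.09) = (-0.4964,7.0566)
  v3: (1-0.674)·(-2.71,3.07) + 0.674·(-5.17,4.42) = (-4.3680,3.9799)
  v4: (1-0.674)·(-2.74,-0.47) + 0.674·(-9.02,-0.96) = (-6.9727,-0.8003)
  v5: (1-0.674)·(-2.58,-2.02) + 0.674·(-8.31,-4.96) = (-6.4420,-4.0016)
  v6: (1-0.674)·(-0.7,-2.25) + 0.674·(-4.11,-7.93) = (-2.9983,-6.0783)
  v7: (1-0.674)·(1.63,-2.52) + 0.674·(2.12,-5.36) = (1.9603,-4.4342)
  v8: (1-0.674)·(2.14,-0.28) + 0.674·(5.16,-0.55) = (4.1755,-0.4620)
Shoelace sum Σ(x_i·y_{i+1} − x_{i+1}·y_i):
  i=1: 3.3706·7.0566 − -0.4964·4.0313 = +25.7859 (running +25.7859)
  i=2: -0.4964·3.9799 − -4.3680·7.0566 = +28.8477 (running +54.6336)
  i=3: -4.3680·-0.8003 − -6.9727·3.9799 = +31.2463 (running +85.8799)
  i=4: -6.9727·-4.0016 − -6.4420·-0.8003 = +22.7465 (running +108.6263)
  i=5: -6.4420·-6.0783 − -2.9983·-4.0016 = +27.1586 (running +135.7850)
  i=6: -2.9983·-4.4342 − 1.9603·-6.0783 = +25.2102 (running +160.9952)
  i=7: 1.9603·-0.4620 − 4.1755·-4.4342 = +17.6091 (running +178.6043)
  i=8: 4.1755·4.0313 − 3.3706·-0.4620 = +18.3899 (running +196.9942)
Area = |Σ|/2 = |196.9942|/2 = 98.4971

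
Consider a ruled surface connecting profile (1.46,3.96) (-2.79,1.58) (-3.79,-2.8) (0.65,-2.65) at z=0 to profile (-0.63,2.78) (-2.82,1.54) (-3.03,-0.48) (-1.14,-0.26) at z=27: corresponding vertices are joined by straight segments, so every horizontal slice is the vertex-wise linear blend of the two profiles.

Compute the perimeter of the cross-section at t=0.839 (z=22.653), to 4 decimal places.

Cross-section at t=0.839: each vertex is (1-t)·p0[i] + t·p1[i].
  v1: (1-0.839)·(1.46,3.96) + 0.839·(-0.63,2.78) = (-0.2935,2.9700)
  v2: (1-0.839)·(-2.79,1.58) + 0.839·(-2.82,1.54) = (-2.8152,1.5464)
  v3: (1-0.839)·(-3.79,-2.8) + 0.839·(-3.03,-0.48) = (-3.1524,-0.8535)
  v4: (1-0.839)·(0.65,-2.65) + 0.839·(-1.14,-0.26) = (-0.8518,-0.6448)
Perimeter = Σ |v_{i+1} − v_i|:
  edge 1→2: √(-2.5217² + -1.4235²) = 2.8957 (running 2.8957)
  edge 2→3: √(-0.3372² + -2.4000²) = 2.4235 (running 5.3193)
  edge 3→4: √(2.3005² + 0.2087²) = 2.3100 (running 7.6293)
  edge 4→1: √(0.5583² + 3.6148²) = 3.6576 (running 11.2869)
Perimeter = 11.2869

Perimeter at t=0.839: 11.2869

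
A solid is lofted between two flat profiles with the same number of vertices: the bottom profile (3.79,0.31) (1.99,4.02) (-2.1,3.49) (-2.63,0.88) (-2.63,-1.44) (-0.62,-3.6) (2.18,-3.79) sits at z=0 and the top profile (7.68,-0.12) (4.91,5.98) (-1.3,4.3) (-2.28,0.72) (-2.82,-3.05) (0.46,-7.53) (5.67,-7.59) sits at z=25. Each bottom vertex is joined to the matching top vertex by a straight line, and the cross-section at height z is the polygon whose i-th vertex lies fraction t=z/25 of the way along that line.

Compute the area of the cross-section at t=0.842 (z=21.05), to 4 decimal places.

Area at t=0.842: 93.3876

Cross-section at t=0.842: each vertex is (1-t)·p0[i] + t·p1[i].
  v1: (1-0.842)·(3.79,0.31) + 0.842·(7.68,-0.12) = (7.0654,-0.0521)
  v2: (1-0.842)·(1.99,4.02) + 0.842·(4.91,5.98) = (4.4486,5.6703)
  v3: (1-0.842)·(-2.1,3.49) + 0.842·(-1.3,4.3) = (-1.4264,4.1720)
  v4: (1-0.842)·(-2.63,0.88) + 0.842·(-2.28,0.72) = (-2.3353,0.7453)
  v5: (1-0.842)·(-2.63,-1.44) + 0.842·(-2.82,-3.05) = (-2.7900,-2.7956)
  v6: (1-0.842)·(-0.62,-3.6) + 0.842·(0.46,-7.53) = (0.2894,-6.9091)
  v7: (1-0.842)·(2.18,-3.79) + 0.842·(5.67,-7.59) = (5.1186,-6.9896)
Shoelace sum Σ(x_i·y_{i+1} − x_{i+1}·y_i):
  i=1: 7.0654·5.6703 − 4.4486·-0.0521 = +40.2946 (running +40.2946)
  i=2: 4.4486·4.1720 − -1.4264·5.6703 = +26.6480 (running +66.9425)
  i=3: -1.4264·0.7453 − -2.3353·4.1720 = +8.6799 (running +75.6224)
  i=4: -2.3353·-2.7956 − -2.7900·0.7453 = +8.6079 (running +84.2303)
  i=5: -2.7900·-6.9091 − 0.2894·-2.7956 = +20.0851 (running +104.3154)
  i=6: 0.2894·-6.9896 − 5.1186·-6.9091 = +33.3421 (running +137.6574)
  i=7: 5.1186·-0.0521 − 7.0654·-6.9896 = +49.1177 (running +186.7752)
Area = |Σ|/2 = |186.7752|/2 = 93.3876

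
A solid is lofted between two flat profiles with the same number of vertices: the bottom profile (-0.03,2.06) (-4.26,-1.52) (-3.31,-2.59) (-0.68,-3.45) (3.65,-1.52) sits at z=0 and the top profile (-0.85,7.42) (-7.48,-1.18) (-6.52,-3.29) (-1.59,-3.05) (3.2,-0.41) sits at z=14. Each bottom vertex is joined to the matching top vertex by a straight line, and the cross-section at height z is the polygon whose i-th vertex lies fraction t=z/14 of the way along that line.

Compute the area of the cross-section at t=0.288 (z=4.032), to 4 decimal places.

Cross-section at t=0.288: each vertex is (1-t)·p0[i] + t·p1[i].
  v1: (1-0.288)·(-0.03,2.06) + 0.288·(-0.85,7.42) = (-0.2662,3.6037)
  v2: (1-0.288)·(-4.26,-1.52) + 0.288·(-7.48,-1.18) = (-5.1874,-1.4221)
  v3: (1-0.288)·(-3.31,-2.59) + 0.288·(-6.52,-3.29) = (-4.2345,-2.7916)
  v4: (1-0.288)·(-0.68,-3.45) + 0.288·(-1.59,-3.05) = (-0.9421,-3.3348)
  v5: (1-0.288)·(3.65,-1.52) + 0.288·(3.2,-0.41) = (3.5204,-1.2003)
Shoelace sum Σ(x_i·y_{i+1} − x_{i+1}·y_i):
  i=1: -0.2662·-1.4221 − -5.1874·3.6037 = +19.0721 (running +19.0721)
  i=2: -5.1874·-2.7916 − -4.2345·-1.4221 = +8.4593 (running +27.5314)
  i=3: -4.2345·-3.3348 − -0.9421·-2.7916 = +11.4912 (running +39.0226)
  i=4: -0.9421·-1.2003 − 3.5204·-3.3348 = +12.8706 (running +51.8932)
  i=5: 3.5204·3.6037 − -0.2662·-1.2003 = +12.3669 (running +64.2601)
Area = |Σ|/2 = |64.2601|/2 = 32.1301

Area at t=0.288: 32.1301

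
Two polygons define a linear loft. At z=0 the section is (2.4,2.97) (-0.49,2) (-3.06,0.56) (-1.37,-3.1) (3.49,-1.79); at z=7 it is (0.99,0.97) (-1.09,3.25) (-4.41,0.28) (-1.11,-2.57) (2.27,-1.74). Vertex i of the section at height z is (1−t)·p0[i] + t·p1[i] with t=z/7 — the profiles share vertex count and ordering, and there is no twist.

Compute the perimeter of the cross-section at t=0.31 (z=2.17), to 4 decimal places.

Cross-section at t=0.31: each vertex is (1-t)·p0[i] + t·p1[i].
  v1: (1-0.31)·(2.4,2.97) + 0.31·(0.99,0.97) = (1.9629,2.3500)
  v2: (1-0.31)·(-0.49,2) + 0.31·(-1.09,3.25) = (-0.6760,2.3875)
  v3: (1-0.31)·(-3.06,0.56) + 0.31·(-4.41,0.28) = (-3.4785,0.4732)
  v4: (1-0.31)·(-1.37,-3.1) + 0.31·(-1.11,-2.57) = (-1.2894,-2.9357)
  v5: (1-0.31)·(3.49,-1.79) + 0.31·(2.27,-1.74) = (3.1118,-1.7745)
Perimeter = Σ |v_{i+1} − v_i|:
  edge 1→2: √(-2.6389² + 0.0375²) = 2.6392 (running 2.6392)
  edge 2→3: √(-2.8025² + -1.9143²) = 3.3939 (running 6.0331)
  edge 3→4: √(2.1891² + -3.4089²) = 4.0513 (running 10.0843)
  edge 4→5: √(4.4012² + 1.1612²) = 4.5518 (running 14.6361)
  edge 5→1: √(-1.1489² + 4.1245²) = 4.2815 (running 18.9177)
Perimeter = 18.9177

Perimeter at t=0.31: 18.9177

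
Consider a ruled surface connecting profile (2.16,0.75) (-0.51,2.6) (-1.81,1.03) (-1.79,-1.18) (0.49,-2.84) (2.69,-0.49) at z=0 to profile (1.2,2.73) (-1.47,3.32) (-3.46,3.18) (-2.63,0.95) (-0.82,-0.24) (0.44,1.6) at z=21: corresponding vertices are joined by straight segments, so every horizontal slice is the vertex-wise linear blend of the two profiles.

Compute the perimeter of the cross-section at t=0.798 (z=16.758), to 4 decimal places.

Cross-section at t=0.798: each vertex is (1-t)·p0[i] + t·p1[i].
  v1: (1-0.798)·(2.16,0.75) + 0.798·(1.2,2.73) = (1.3939,2.3300)
  v2: (1-0.798)·(-0.51,2.6) + 0.798·(-1.47,3.32) = (-1.2761,3.1746)
  v3: (1-0.798)·(-1.81,1.03) + 0.798·(-3.46,3.18) = (-3.1267,2.7457)
  v4: (1-0.798)·(-1.79,-1.18) + 0.798·(-2.63,0.95) = (-2.4603,0.5197)
  v5: (1-0.798)·(0.49,-2.84) + 0.798·(-0.82,-0.24) = (-0.5554,-0.7652)
  v6: (1-0.798)·(2.69,-0.49) + 0.798·(0.44,1.6) = (0.8945,1.1778)
Perimeter = Σ |v_{i+1} − v_i|:
  edge 1→2: √(-2.6700² + 0.8445²) = 2.8004 (running 2.8004)
  edge 2→3: √(-1.8506² + -0.4289²) = 1.8997 (running 4.7000)
  edge 3→4: √(0.6664² + -2.2260²) = 2.3236 (running 7.0236)
  edge 4→5: √(1.9049² + -1.2849²) = 2.2978 (running 9.3214)
  edge 5→6: √(1.4499² + 1.9430²) = 2.4244 (running 11.7458)
  edge 6→1: √(0.4994² + 1.1522²) = 1.2558 (running 13.0016)
Perimeter = 13.0016

Perimeter at t=0.798: 13.0016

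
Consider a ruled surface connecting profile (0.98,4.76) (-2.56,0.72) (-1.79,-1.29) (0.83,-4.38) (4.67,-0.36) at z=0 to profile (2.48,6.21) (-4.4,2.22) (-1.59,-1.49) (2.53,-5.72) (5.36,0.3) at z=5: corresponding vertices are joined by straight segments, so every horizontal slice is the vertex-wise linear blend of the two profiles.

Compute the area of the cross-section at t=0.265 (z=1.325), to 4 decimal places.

Cross-section at t=0.265: each vertex is (1-t)·p0[i] + t·p1[i].
  v1: (1-0.265)·(0.98,4.76) + 0.265·(2.48,6.21) = (1.3775,5.1442)
  v2: (1-0.265)·(-2.56,0.72) + 0.265·(-4.4,2.22) = (-3.0476,1.1175)
  v3: (1-0.265)·(-1.79,-1.29) + 0.265·(-1.59,-1.49) = (-1.7370,-1.3430)
  v4: (1-0.265)·(0.83,-4.38) + 0.265·(2.53,-5.72) = (1.2805,-4.7351)
  v5: (1-0.265)·(4.67,-0.36) + 0.265·(5.36,0.3) = (4.8529,-0.1851)
Shoelace sum Σ(x_i·y_{i+1} − x_{i+1}·y_i):
  i=1: 1.3775·1.1175 − -3.0476·5.1442 = +17.2170 (running +17.2170)
  i=2: -3.0476·-1.3430 − -1.7370·1.1175 = +6.0340 (running +23.2510)
  i=3: -1.7370·-4.7351 − 1.2805·-1.3430 = +9.9446 (running +33.1956)
  i=4: 1.2805·-0.1851 − 4.8529·-4.7351 = +22.7417 (running +55.9373)
  i=5: 4.8529·5.1442 − 1.3775·-0.1851 = +25.2192 (running +81.1565)
Area = |Σ|/2 = |81.1565|/2 = 40.5783

Area at t=0.265: 40.5783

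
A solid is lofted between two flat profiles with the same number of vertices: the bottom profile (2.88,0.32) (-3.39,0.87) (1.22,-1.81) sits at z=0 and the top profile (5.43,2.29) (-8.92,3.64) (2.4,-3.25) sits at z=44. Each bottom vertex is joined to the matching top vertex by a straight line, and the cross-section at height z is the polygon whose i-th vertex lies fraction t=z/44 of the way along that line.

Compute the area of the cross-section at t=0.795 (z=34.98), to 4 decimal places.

Cross-section at t=0.795: each vertex is (1-t)·p0[i] + t·p1[i].
  v1: (1-0.795)·(2.88,0.32) + 0.795·(5.43,2.29) = (4.9072,1.8862)
  v2: (1-0.795)·(-3.39,0.87) + 0.795·(-8.92,3.64) = (-7.7863,3.0722)
  v3: (1-0.795)·(1.22,-1.81) + 0.795·(2.4,-3.25) = (2.1581,-2.9548)
Shoelace sum Σ(x_i·y_{i+1} − x_{i+1}·y_i):
  i=1: 4.9072·3.0722 − -7.7863·1.8862 = +29.7620 (running +29.7620)
  i=2: -7.7863·-2.9548 − 2.1581·3.0722 = +16.3771 (running +46.1391)
  i=3: 2.1581·1.8862 − 4.9072·-2.9548 = +18.5704 (running +64.7096)
Area = |Σ|/2 = |64.7096|/2 = 32.3548

Area at t=0.795: 32.3548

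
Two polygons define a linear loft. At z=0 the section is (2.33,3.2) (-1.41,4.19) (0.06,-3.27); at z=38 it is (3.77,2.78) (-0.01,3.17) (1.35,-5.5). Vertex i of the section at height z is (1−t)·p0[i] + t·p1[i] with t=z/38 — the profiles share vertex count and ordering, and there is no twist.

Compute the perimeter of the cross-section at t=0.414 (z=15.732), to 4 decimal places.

Perimeter at t=0.414: 19.5031

Cross-section at t=0.414: each vertex is (1-t)·p0[i] + t·p1[i].
  v1: (1-0.414)·(2.33,3.2) + 0.414·(3.77,2.78) = (2.9262,3.0261)
  v2: (1-0.414)·(-1.41,4.19) + 0.414·(-0.01,3.17) = (-0.8304,3.7677)
  v3: (1-0.414)·(0.06,-3.27) + 0.414·(1.35,-5.5) = (0.5941,-4.1932)
Perimeter = Σ |v_{i+1} − v_i|:
  edge 1→2: √(-3.7566² + 0.7416²) = 3.8291 (running 3.8291)
  edge 2→3: √(1.4245² + -7.9609²) = 8.0874 (running 11.9164)
  edge 3→1: √(2.3321² + 7.2193²) = 7.5867 (running 19.5031)
Perimeter = 19.5031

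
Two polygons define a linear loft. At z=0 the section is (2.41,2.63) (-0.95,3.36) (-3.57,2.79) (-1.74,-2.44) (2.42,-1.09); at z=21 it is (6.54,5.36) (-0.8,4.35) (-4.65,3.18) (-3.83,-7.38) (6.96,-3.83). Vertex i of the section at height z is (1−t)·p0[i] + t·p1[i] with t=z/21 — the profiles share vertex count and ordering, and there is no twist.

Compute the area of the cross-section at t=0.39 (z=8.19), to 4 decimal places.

Area at t=0.39: 51.8029

Cross-section at t=0.39: each vertex is (1-t)·p0[i] + t·p1[i].
  v1: (1-0.39)·(2.41,2.63) + 0.39·(6.54,5.36) = (4.0207,3.6947)
  v2: (1-0.39)·(-0.95,3.36) + 0.39·(-0.8,4.35) = (-0.8915,3.7461)
  v3: (1-0.39)·(-3.57,2.79) + 0.39·(-4.65,3.18) = (-3.9912,2.9421)
  v4: (1-0.39)·(-1.74,-2.44) + 0.39·(-3.83,-7.38) = (-2.5551,-4.3666)
  v5: (1-0.39)·(2.42,-1.09) + 0.39·(6.96,-3.83) = (4.1906,-2.1586)
Shoelace sum Σ(x_i·y_{i+1} − x_{i+1}·y_i):
  i=1: 4.0207·3.7461 − -0.8915·3.6947 = +18.3558 (running +18.3558)
  i=2: -0.8915·2.9421 − -3.9912·3.7461 = +12.3286 (running +30.6843)
  i=3: -3.9912·-4.3666 − -2.5551·2.9421 = +24.9453 (running +55.6297)
  i=4: -2.5551·-2.1586 − 4.1906·-4.3666 = +23.8141 (running +79.4438)
  i=5: 4.1906·3.6947 − 4.0207·-2.1586 = +24.1621 (running +103.6059)
Area = |Σ|/2 = |103.6059|/2 = 51.8029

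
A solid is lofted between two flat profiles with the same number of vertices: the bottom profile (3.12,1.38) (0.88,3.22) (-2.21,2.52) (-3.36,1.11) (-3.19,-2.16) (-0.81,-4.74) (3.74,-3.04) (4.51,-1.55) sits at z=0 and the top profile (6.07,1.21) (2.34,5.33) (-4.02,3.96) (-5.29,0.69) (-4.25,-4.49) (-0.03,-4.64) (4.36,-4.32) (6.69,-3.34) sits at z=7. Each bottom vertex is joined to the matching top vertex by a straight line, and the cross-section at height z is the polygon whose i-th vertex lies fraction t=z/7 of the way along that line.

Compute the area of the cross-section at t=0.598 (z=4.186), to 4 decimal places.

Cross-section at t=0.598: each vertex is (1-t)·p0[i] + t·p1[i].
  v1: (1-0.598)·(3.12,1.38) + 0.598·(6.07,1.21) = (4.8841,1.2783)
  v2: (1-0.598)·(0.88,3.22) + 0.598·(2.34,5.33) = (1.7531,4.4818)
  v3: (1-0.598)·(-2.21,2.52) + 0.598·(-4.02,3.96) = (-3.2924,3.3811)
  v4: (1-0.598)·(-3.36,1.11) + 0.598·(-5.29,0.69) = (-4.5141,0.8588)
  v5: (1-0.598)·(-3.19,-2.16) + 0.598·(-4.25,-4.49) = (-3.8239,-3.5533)
  v6: (1-0.598)·(-0.81,-4.74) + 0.598·(-0.03,-4.64) = (-0.3436,-4.6802)
  v7: (1-0.598)·(3.74,-3.04) + 0.598·(4.36,-4.32) = (4.1108,-3.8054)
  v8: (1-0.598)·(4.51,-1.55) + 0.598·(6.69,-3.34) = (5.8136,-2.6204)
Shoelace sum Σ(x_i·y_{i+1} − x_{i+1}·y_i):
  i=1: 4.8841·4.4818 − 1.7531·1.2783 = +19.6484 (running +19.6484)
  i=2: 1.7531·3.3811 − -3.2924·4.4818 = +20.6831 (running +40.3315)
  i=3: -3.2924·0.8588 − -4.5141·3.3811 = +12.4352 (running +52.7667)
  i=4: -4.5141·-3.5533 − -3.8239·0.8588 = +19.3244 (running +72.0911)
  i=5: -3.8239·-4.6802 − -0.3436·-3.5533 = +16.6757 (running +88.7669)
  i=6: -0.3436·-3.8054 − 4.1108·-4.6802 = +20.5466 (running +109.3134)
  i=7: 4.1108·-2.6204 − 5.8136·-3.8054 = +11.3515 (running +120.6650)
  i=8: 5.8136·1.2783 − 4.8841·-2.6204 = +20.2302 (running +140.8952)
Area = |Σ|/2 = |140.8952|/2 = 70.4476

Area at t=0.598: 70.4476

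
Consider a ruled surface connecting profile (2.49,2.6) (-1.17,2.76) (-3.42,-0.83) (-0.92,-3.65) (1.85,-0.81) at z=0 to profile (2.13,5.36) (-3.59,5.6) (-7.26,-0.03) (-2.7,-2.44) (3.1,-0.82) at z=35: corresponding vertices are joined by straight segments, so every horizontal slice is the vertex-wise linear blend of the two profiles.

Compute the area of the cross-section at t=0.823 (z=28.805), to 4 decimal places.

Cross-section at t=0.823: each vertex is (1-t)·p0[i] + t·p1[i].
  v1: (1-0.823)·(2.49,2.6) + 0.823·(2.13,5.36) = (2.1937,4.8715)
  v2: (1-0.823)·(-1.17,2.76) + 0.823·(-3.59,5.6) = (-3.1617,5.0973)
  v3: (1-0.823)·(-3.42,-0.83) + 0.823·(-7.26,-0.03) = (-6.5803,-0.1716)
  v4: (1-0.823)·(-0.92,-3.65) + 0.823·(-2.7,-2.44) = (-2.3849,-2.6542)
  v5: (1-0.823)·(1.85,-0.81) + 0.823·(3.1,-0.82) = (2.8788,-0.8182)
Shoelace sum Σ(x_i·y_{i+1} − x_{i+1}·y_i):
  i=1: 2.1937·5.0973 − -3.1617·4.8715 = +26.5841 (running +26.5841)
  i=2: -3.1617·-0.1716 − -6.5803·5.0973 = +34.0845 (running +60.6686)
  i=3: -6.5803·-2.6542 − -2.3849·-0.1716 = +17.0560 (running +77.7246)
  i=4: -2.3849·-0.8182 − 2.8788·-2.6542 = +9.5921 (running +87.3167)
  i=5: 2.8788·4.8715 − 2.1937·-0.8182 = +15.8187 (running +103.1355)
Area = |Σ|/2 = |103.1355|/2 = 51.5677

Area at t=0.823: 51.5677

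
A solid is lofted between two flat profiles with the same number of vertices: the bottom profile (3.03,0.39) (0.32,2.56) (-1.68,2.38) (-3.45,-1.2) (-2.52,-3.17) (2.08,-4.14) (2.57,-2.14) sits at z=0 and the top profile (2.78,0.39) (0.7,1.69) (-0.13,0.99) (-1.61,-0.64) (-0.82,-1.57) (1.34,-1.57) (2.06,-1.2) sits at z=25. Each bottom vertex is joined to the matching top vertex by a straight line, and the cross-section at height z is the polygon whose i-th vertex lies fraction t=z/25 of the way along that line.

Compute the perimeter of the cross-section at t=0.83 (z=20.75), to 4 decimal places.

Cross-section at t=0.83: each vertex is (1-t)·p0[i] + t·p1[i].
  v1: (1-0.83)·(3.03,0.39) + 0.83·(2.78,0.39) = (2.8225,0.3900)
  v2: (1-0.83)·(0.32,2.56) + 0.83·(0.7,1.69) = (0.6354,1.8379)
  v3: (1-0.83)·(-1.68,2.38) + 0.83·(-0.13,0.99) = (-0.3935,1.2263)
  v4: (1-0.83)·(-3.45,-1.2) + 0.83·(-1.61,-0.64) = (-1.9228,-0.7352)
  v5: (1-0.83)·(-2.52,-3.17) + 0.83·(-0.82,-1.57) = (-1.1090,-1.8420)
  v6: (1-0.83)·(2.08,-4.14) + 0.83·(1.34,-1.57) = (1.4658,-2.0069)
  v7: (1-0.83)·(2.57,-2.14) + 0.83·(2.06,-1.2) = (2.1467,-1.3598)
Perimeter = Σ |v_{i+1} − v_i|:
  edge 1→2: √(-2.1871² + 1.4479²) = 2.6229 (running 2.6229)
  edge 2→3: √(-1.0289² + -0.6116²) = 1.1970 (running 3.8199)
  edge 3→4: √(-1.5293² + -1.9615²) = 2.4872 (running 6.3071)
  edge 4→5: √(0.8138² + -1.1068²) = 1.3738 (running 7.6809)
  edge 5→6: √(2.5748² + -0.1649²) = 2.5801 (running 10.2610)
  edge 6→7: √(0.6809² + 0.6471²) = 0.9393 (running 11.2003)
  edge 7→1: √(0.6758² + 1.7498²) = 1.8758 (running 13.0761)
Perimeter = 13.0761

Perimeter at t=0.83: 13.0761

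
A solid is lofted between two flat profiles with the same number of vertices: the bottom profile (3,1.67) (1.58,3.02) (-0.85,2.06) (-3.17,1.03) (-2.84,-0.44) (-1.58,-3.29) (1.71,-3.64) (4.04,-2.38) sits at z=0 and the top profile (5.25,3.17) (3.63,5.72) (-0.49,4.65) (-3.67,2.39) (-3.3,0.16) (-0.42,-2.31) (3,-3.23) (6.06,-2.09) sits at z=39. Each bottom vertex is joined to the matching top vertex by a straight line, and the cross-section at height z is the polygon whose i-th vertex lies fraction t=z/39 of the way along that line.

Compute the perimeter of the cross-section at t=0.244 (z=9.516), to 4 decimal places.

Cross-section at t=0.244: each vertex is (1-t)·p0[i] + t·p1[i].
  v1: (1-0.244)·(3,1.67) + 0.244·(5.25,3.17) = (3.5490,2.0360)
  v2: (1-0.244)·(1.58,3.02) + 0.244·(3.63,5.72) = (2.0802,3.6788)
  v3: (1-0.244)·(-0.85,2.06) + 0.244·(-0.49,4.65) = (-0.7622,2.6920)
  v4: (1-0.244)·(-3.17,1.03) + 0.244·(-3.67,2.39) = (-3.2920,1.3618)
  v5: (1-0.244)·(-2.84,-0.44) + 0.244·(-3.3,0.16) = (-2.9522,-0.2936)
  v6: (1-0.244)·(-1.58,-3.29) + 0.244·(-0.42,-2.31) = (-1.2970,-3.0509)
  v7: (1-0.244)·(1.71,-3.64) + 0.244·(3,-3.23) = (2.0248,-3.5400)
  v8: (1-0.244)·(4.04,-2.38) + 0.244·(6.06,-2.09) = (4.5329,-2.3092)
Perimeter = Σ |v_{i+1} − v_i|:
  edge 1→2: √(-1.4688² + 1.6428²) = 2.2037 (running 2.2037)
  edge 2→3: √(-2.8424² + -0.9868²) = 3.0088 (running 5.2125)
  edge 3→4: √(-2.5298² + -1.3301²) = 2.8582 (running 8.0707)
  edge 4→5: √(0.3398² + -1.6554²) = 1.6899 (running 9.7606)
  edge 5→6: √(1.6553² + -2.7573²) = 3.2160 (running 12.9766)
  edge 6→7: √(3.3217² + -0.4891²) = 3.3575 (running 16.3341)
  edge 7→8: √(2.5081² + 1.2307²) = 2.7938 (running 19.1279)
  edge 8→1: √(-0.9839² + 4.3452²) = 4.4552 (running 23.5832)
Perimeter = 23.5832

Perimeter at t=0.244: 23.5832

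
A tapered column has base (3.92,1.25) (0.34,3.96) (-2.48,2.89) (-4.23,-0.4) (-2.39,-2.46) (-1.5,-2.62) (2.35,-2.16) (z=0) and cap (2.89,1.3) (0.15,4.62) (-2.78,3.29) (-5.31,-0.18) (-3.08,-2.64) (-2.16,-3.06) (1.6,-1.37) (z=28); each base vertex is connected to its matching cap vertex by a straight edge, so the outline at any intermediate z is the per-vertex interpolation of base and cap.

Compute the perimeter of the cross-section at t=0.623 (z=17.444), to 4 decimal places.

Cross-section at t=0.623: each vertex is (1-t)·p0[i] + t·p1[i].
  v1: (1-0.623)·(3.92,1.25) + 0.623·(2.89,1.3) = (3.2783,1.2812)
  v2: (1-0.623)·(0.34,3.96) + 0.623·(0.15,4.62) = (0.2216,4.3712)
  v3: (1-0.623)·(-2.48,2.89) + 0.623·(-2.78,3.29) = (-2.6669,3.1392)
  v4: (1-0.623)·(-4.23,-0.4) + 0.623·(-5.31,-0.18) = (-4.9028,-0.2629)
  v5: (1-0.623)·(-2.39,-2.46) + 0.623·(-3.08,-2.64) = (-2.8199,-2.5721)
  v6: (1-0.623)·(-1.5,-2.62) + 0.623·(-2.16,-3.06) = (-1.9112,-2.8941)
  v7: (1-0.623)·(2.35,-2.16) + 0.623·(1.6,-1.37) = (1.8828,-1.6678)
Perimeter = Σ |v_{i+1} − v_i|:
  edge 1→2: √(-3.0567² + 3.0900²) = 4.3464 (running 4.3464)
  edge 2→3: √(-2.8885² + -1.2320²) = 3.1403 (running 7.4867)
  edge 3→4: √(-2.2359² + -3.4021²) = 4.0711 (running 11.5578)
  edge 4→5: √(2.0830² + -2.3092²) = 3.1099 (running 14.6677)
  edge 5→6: √(0.9087² + -0.3220²) = 0.9640 (running 15.6317)
  edge 6→7: √(3.7939² + 1.2263²) = 3.9872 (running 19.6189)
  edge 7→1: √(1.3956² + 2.9490²) = 3.2625 (running 22.8815)
Perimeter = 22.8815

Perimeter at t=0.623: 22.8815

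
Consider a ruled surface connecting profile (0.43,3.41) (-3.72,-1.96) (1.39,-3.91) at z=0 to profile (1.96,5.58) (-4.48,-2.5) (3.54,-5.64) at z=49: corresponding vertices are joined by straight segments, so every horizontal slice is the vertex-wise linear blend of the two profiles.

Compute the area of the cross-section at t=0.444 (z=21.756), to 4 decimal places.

Area at t=0.444: 27.4436

Cross-section at t=0.444: each vertex is (1-t)·p0[i] + t·p1[i].
  v1: (1-0.444)·(0.43,3.41) + 0.444·(1.96,5.58) = (1.1093,4.3735)
  v2: (1-0.444)·(-3.72,-1.96) + 0.444·(-4.48,-2.5) = (-4.0574,-2.1998)
  v3: (1-0.444)·(1.39,-3.91) + 0.444·(3.54,-5.64) = (2.3446,-4.6781)
Shoelace sum Σ(x_i·y_{i+1} − x_{i+1}·y_i):
  i=1: 1.1093·-2.1998 − -4.0574·4.3735 = +15.3049 (running +15.3049)
  i=2: -4.0574·-4.6781 − 2.3446·-2.1998 = +24.1387 (running +39.4436)
  i=3: 2.3446·4.3735 − 1.1093·-4.6781 = +15.4436 (running +54.8872)
Area = |Σ|/2 = |54.8872|/2 = 27.4436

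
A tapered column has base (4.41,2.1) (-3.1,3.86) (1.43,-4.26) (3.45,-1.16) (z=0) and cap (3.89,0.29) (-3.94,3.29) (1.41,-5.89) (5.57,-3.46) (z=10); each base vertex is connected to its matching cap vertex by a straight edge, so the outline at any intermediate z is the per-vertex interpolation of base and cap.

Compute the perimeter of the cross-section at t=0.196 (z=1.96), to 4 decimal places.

Cross-section at t=0.196: each vertex is (1-t)·p0[i] + t·p1[i].
  v1: (1-0.196)·(4.41,2.1) + 0.196·(3.89,0.29) = (4.3081,1.7452)
  v2: (1-0.196)·(-3.1,3.86) + 0.196·(-3.94,3.29) = (-3.2646,3.7483)
  v3: (1-0.196)·(1.43,-4.26) + 0.196·(1.41,-5.89) = (1.4261,-4.5795)
  v4: (1-0.196)·(3.45,-1.16) + 0.196·(5.57,-3.46) = (3.8655,-1.6108)
Perimeter = Σ |v_{i+1} − v_i|:
  edge 1→2: √(-7.5727² + 2.0030²) = 7.8332 (running 7.8332)
  edge 2→3: √(4.6907² + -8.3278²) = 9.5580 (running 17.3911)
  edge 3→4: √(2.4394² + 2.9687²) = 3.8424 (running 21.2335)
  edge 4→1: √(0.4426² + 3.3560²) = 3.3851 (running 24.6186)
Perimeter = 24.6186

Perimeter at t=0.196: 24.6186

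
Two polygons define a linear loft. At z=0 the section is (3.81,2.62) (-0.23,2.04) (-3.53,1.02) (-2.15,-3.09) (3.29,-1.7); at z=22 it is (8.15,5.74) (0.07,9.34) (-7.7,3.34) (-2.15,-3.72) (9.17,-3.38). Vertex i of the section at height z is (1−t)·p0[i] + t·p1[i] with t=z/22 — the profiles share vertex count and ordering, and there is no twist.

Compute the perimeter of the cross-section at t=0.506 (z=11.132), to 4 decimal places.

Perimeter at t=0.506: 34.6812

Cross-section at t=0.506: each vertex is (1-t)·p0[i] + t·p1[i].
  v1: (1-0.506)·(3.81,2.62) + 0.506·(8.15,5.74) = (6.0060,4.1987)
  v2: (1-0.506)·(-0.23,2.04) + 0.506·(0.07,9.34) = (-0.0782,5.7338)
  v3: (1-0.506)·(-3.53,1.02) + 0.506·(-7.7,3.34) = (-5.6400,2.1939)
  v4: (1-0.506)·(-2.15,-3.09) + 0.506·(-2.15,-3.72) = (-2.1500,-3.4088)
  v5: (1-0.506)·(3.29,-1.7) + 0.506·(9.17,-3.38) = (6.2653,-2.5501)
Perimeter = Σ |v_{i+1} − v_i|:
  edge 1→2: √(-6.0842² + 1.5351²) = 6.2749 (running 6.2749)
  edge 2→3: √(-5.5618² + -3.5399²) = 6.5928 (running 12.8677)
  edge 3→4: √(3.4900² + -5.6027²) = 6.6008 (running 19.4685)
  edge 4→5: √(8.4153² + 0.8587²) = 8.4590 (running 27.9274)
  edge 5→1: √(-0.2592² + 6.7488²) = 6.7538 (running 34.6812)
Perimeter = 34.6812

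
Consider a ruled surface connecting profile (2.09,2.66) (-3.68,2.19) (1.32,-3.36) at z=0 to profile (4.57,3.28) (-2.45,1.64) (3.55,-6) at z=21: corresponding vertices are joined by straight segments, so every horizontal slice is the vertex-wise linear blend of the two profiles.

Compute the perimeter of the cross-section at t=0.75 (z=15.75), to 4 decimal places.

Cross-section at t=0.75: each vertex is (1-t)·p0[i] + t·p1[i].
  v1: (1-0.75)·(2.09,2.66) + 0.75·(4.57,3.28) = (3.9500,3.1250)
  v2: (1-0.75)·(-3.68,2.19) + 0.75·(-2.45,1.64) = (-2.7575,1.7775)
  v3: (1-0.75)·(1.32,-3.36) + 0.75·(3.55,-6) = (2.9925,-5.3400)
Perimeter = Σ |v_{i+1} − v_i|:
  edge 1→2: √(-6.7075² + -1.3475²) = 6.8415 (running 6.8415)
  edge 2→3: √(5.7500² + -7.1175²) = 9.1499 (running 15.9914)
  edge 3→1: √(0.9575² + 8.4650²) = 8.5190 (running 24.5104)
Perimeter = 24.5104

Perimeter at t=0.75: 24.5104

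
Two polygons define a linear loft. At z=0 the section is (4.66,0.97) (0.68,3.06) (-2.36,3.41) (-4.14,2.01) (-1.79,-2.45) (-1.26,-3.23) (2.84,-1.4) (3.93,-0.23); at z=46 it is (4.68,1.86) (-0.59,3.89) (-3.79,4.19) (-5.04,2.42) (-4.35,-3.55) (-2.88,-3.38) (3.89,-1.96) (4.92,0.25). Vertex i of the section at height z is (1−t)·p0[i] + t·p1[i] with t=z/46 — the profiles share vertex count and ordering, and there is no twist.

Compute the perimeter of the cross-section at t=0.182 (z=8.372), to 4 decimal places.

Perimeter at t=0.182: 24.1426

Cross-section at t=0.182: each vertex is (1-t)·p0[i] + t·p1[i].
  v1: (1-0.182)·(4.66,0.97) + 0.182·(4.68,1.86) = (4.6636,1.1320)
  v2: (1-0.182)·(0.68,3.06) + 0.182·(-0.59,3.89) = (0.4489,3.2111)
  v3: (1-0.182)·(-2.36,3.41) + 0.182·(-3.79,4.19) = (-2.6203,3.5520)
  v4: (1-0.182)·(-4.14,2.01) + 0.182·(-5.04,2.42) = (-4.3038,2.0846)
  v5: (1-0.182)·(-1.79,-2.45) + 0.182·(-4.35,-3.55) = (-2.2559,-2.6502)
  v6: (1-0.182)·(-1.26,-3.23) + 0.182·(-2.88,-3.38) = (-1.5548,-3.2573)
  v7: (1-0.182)·(2.84,-1.4) + 0.182·(3.89,-1.96) = (3.0311,-1.5019)
  v8: (1-0.182)·(3.93,-0.23) + 0.182·(4.92,0.25) = (4.1102,-0.1426)
Perimeter = Σ |v_{i+1} − v_i|:
  edge 1→2: √(-4.2148² + 2.0791²) = 4.6997 (running 4.6997)
  edge 2→3: √(-3.0691² + 0.3409²) = 3.0880 (running 7.7877)
  edge 3→4: √(-1.6835² + -1.4673²) = 2.2332 (running 10.0209)
  edge 4→5: √(2.0479² + -4.7348²) = 5.1587 (running 15.1796)
  edge 5→6: √(0.7011² + -0.6071²) = 0.9274 (running 16.1070)
  edge 6→7: √(4.5859² + 1.7554²) = 4.9104 (running 21.0175)
  edge 7→8: √(1.0791² + 1.3593²) = 1.7355 (running 22.7530)
  edge 8→1: √(0.5535² + 1.2746²) = 1.3896 (running 24.1426)
Perimeter = 24.1426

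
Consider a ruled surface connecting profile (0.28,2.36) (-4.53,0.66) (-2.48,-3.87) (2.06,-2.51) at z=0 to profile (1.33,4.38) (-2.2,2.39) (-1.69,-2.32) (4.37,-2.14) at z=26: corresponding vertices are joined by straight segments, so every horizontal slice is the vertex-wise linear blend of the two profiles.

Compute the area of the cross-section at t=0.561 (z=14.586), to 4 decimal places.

Cross-section at t=0.561: each vertex is (1-t)·p0[i] + t·p1[i].
  v1: (1-0.561)·(0.28,2.36) + 0.561·(1.33,4.38) = (0.8691,3.4932)
  v2: (1-0.561)·(-4.53,0.66) + 0.561·(-2.2,2.39) = (-3.2229,1.6305)
  v3: (1-0.561)·(-2.48,-3.87) + 0.561·(-1.69,-2.32) = (-2.0368,-3.0004)
  v4: (1-0.561)·(2.06,-2.51) + 0.561·(4.37,-2.14) = (3.3559,-2.3024)
Shoelace sum Σ(x_i·y_{i+1} − x_{i+1}·y_i):
  i=1: 0.8691·1.6305 − -3.2229·3.4932 = +12.6752 (running +12.6752)
  i=2: -3.2229·-3.0004 − -2.0368·1.6305 = +12.9911 (running +25.6663)
  i=3: -2.0368·-2.3024 − 3.3559·-3.0004 = +14.7589 (running +40.4252)
  i=4: 3.3559·3.4932 − 0.8691·-2.3024 = +13.7239 (running +54.1491)
Area = |Σ|/2 = |54.1491|/2 = 27.0745

Area at t=0.561: 27.0745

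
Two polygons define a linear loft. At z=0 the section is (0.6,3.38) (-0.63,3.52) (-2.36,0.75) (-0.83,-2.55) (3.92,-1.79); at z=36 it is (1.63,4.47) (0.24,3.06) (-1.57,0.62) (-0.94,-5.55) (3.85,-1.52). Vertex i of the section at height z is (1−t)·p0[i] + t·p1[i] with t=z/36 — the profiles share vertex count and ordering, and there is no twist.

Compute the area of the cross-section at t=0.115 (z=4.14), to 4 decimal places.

Cross-section at t=0.115: each vertex is (1-t)·p0[i] + t·p1[i].
  v1: (1-0.115)·(0.6,3.38) + 0.115·(1.63,4.47) = (0.7185,3.5053)
  v2: (1-0.115)·(-0.63,3.52) + 0.115·(0.24,3.06) = (-0.5300,3.4671)
  v3: (1-0.115)·(-2.36,0.75) + 0.115·(-1.57,0.62) = (-2.2692,0.7351)
  v4: (1-0.115)·(-0.83,-2.55) + 0.115·(-0.94,-5.55) = (-0.8426,-2.8950)
  v5: (1-0.115)·(3.92,-1.79) + 0.115·(3.85,-1.52) = (3.9120,-1.7590)
Shoelace sum Σ(x_i·y_{i+1} − x_{i+1}·y_i):
  i=1: 0.7185·3.4671 − -0.5300·3.5053 = +4.3486 (running +4.3486)
  i=2: -0.5300·0.7351 − -2.2692·3.4671 = +7.4778 (running +11.8264)
  i=3: -2.2692·-2.8950 − -0.8426·0.7351 = +7.1886 (running +19.0150)
  i=4: -0.8426·-1.7590 − 3.9120·-2.8950 = +12.8073 (running +31.8223)
  i=5: 3.9120·3.5053 − 0.7185·-1.7590 = +14.9765 (running +46.7988)
Area = |Σ|/2 = |46.7988|/2 = 23.3994

Area at t=0.115: 23.3994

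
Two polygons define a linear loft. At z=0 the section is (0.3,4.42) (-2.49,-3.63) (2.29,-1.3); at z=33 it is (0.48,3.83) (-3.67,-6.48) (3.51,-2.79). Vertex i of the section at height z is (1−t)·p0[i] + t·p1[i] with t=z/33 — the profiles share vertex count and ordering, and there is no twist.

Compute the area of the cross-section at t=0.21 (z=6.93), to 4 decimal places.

Area at t=0.21: 18.4997

Cross-section at t=0.21: each vertex is (1-t)·p0[i] + t·p1[i].
  v1: (1-0.21)·(0.3,4.42) + 0.21·(0.48,3.83) = (0.3378,4.2961)
  v2: (1-0.21)·(-2.49,-3.63) + 0.21·(-3.67,-6.48) = (-2.7378,-4.2285)
  v3: (1-0.21)·(2.29,-1.3) + 0.21·(3.51,-2.79) = (2.5462,-1.6129)
Shoelace sum Σ(x_i·y_{i+1} − x_{i+1}·y_i):
  i=1: 0.3378·-4.2285 − -2.7378·4.2961 = +10.3335 (running +10.3335)
  i=2: -2.7378·-1.6129 − 2.5462·-4.2285 = +15.1824 (running +25.5159)
  i=3: 2.5462·4.2961 − 0.3378·-1.6129 = +11.4836 (running +36.9994)
Area = |Σ|/2 = |36.9994|/2 = 18.4997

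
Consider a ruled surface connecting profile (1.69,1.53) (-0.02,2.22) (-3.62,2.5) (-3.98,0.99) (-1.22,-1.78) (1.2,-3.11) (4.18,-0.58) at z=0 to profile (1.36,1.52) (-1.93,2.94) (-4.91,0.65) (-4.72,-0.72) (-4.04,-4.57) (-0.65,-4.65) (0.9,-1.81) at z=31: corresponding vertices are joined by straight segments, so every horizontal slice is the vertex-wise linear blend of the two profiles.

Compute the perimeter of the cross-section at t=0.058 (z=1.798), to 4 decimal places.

Cross-section at t=0.058: each vertex is (1-t)·p0[i] + t·p1[i].
  v1: (1-0.058)·(1.69,1.53) + 0.058·(1.36,1.52) = (1.6709,1.5294)
  v2: (1-0.058)·(-0.02,2.22) + 0.058·(-1.93,2.94) = (-0.1308,2.2618)
  v3: (1-0.058)·(-3.62,2.5) + 0.058·(-4.91,0.65) = (-3.6948,2.3927)
  v4: (1-0.058)·(-3.98,0.99) + 0.058·(-4.72,-0.72) = (-4.0229,0.8908)
  v5: (1-0.058)·(-1.22,-1.78) + 0.058·(-4.04,-4.57) = (-1.3836,-1.9418)
  v6: (1-0.058)·(1.2,-3.11) + 0.058·(-0.65,-4.65) = (1.0927,-3.1993)
  v7: (1-0.058)·(4.18,-0.58) + 0.058·(0.9,-1.81) = (3.9898,-0.6513)
Perimeter = Σ |v_{i+1} − v_i|:
  edge 1→2: √(-1.8016² + 0.7323²) = 1.9448 (running 1.9448)
  edge 2→3: √(-3.5640² + 0.1309²) = 3.5664 (running 5.5112)
  edge 3→4: √(-0.3281² + -1.5019²) = 1.5373 (running 7.0485)
  edge 4→5: √(2.6394² + -2.8326²) = 3.8717 (running 10.9202)
  edge 5→6: √(2.4763² + -1.2575²) = 2.7773 (running 13.6975)
  edge 6→7: √(2.8971² + 2.5480²) = 3.8581 (running 17.5556)
  edge 7→1: √(-2.3189² + 2.1808²) = 3.1832 (running 20.7389)
Perimeter = 20.7389

Perimeter at t=0.058: 20.7389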